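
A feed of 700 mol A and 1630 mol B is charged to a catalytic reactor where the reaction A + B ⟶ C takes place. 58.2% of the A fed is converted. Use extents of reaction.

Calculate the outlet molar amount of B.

1220 mol

A reacted = 0.582 × 700 = 407.4 mol; ν_A = −1, so ξ = 407.4/1 = 407.4 mol.
Outlet amounts (n = n₀ + ν ξ):
  A: 700 − 1(407.4) = 292.6
  B: 1630 − 1(407.4) = 1223
  C: 0 + 1(407.4) = 407.4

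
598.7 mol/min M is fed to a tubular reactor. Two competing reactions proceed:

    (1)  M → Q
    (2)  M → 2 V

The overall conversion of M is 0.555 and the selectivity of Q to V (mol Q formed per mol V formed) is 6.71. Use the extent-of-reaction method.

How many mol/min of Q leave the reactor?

Conversion of M: M consumed = 0.555 × 598.7 = 332.3 mol/min = 1ξ₁ + 1ξ₂.
Selectivity: 1ξ₁ / (2ξ₂) = 6.71 → ξ₁ = 13.42 ξ₂.
Substitute: (1·13.42 + 1) ξ₂ = 332.3 → ξ₂ = 23.04 mol/min, ξ₁ = 309.2 mol/min.
Outlet amounts (n = n₀ + Σ ν·ξ):
  M: 598.7 − 1(309.2) − 1(23.04) = 266.4
  Q: 0 + 1(309.2) = 309.2
  V: 0 + 2(23.04) = 46.09

309 mol/min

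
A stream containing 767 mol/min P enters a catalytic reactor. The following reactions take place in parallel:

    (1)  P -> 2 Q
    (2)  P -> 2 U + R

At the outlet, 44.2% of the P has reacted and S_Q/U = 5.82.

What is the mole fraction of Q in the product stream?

Conversion of P: P consumed = 0.442 × 767 = 339 mol/min = 1ξ₁ + 1ξ₂.
Selectivity: 2ξ₁ / (2ξ₂) = 5.82 → ξ₁ = 5.82 ξ₂.
Substitute: (1·5.82 + 1) ξ₂ = 339 → ξ₂ = 49.71 mol/min, ξ₁ = 289.3 mol/min.
Outlet amounts (n = n₀ + Σ ν·ξ):
  P: 767 − 1(289.3) − 1(49.71) = 428
  Q: 0 + 2(289.3) = 578.6
  U: 0 + 2(49.71) = 99.42
  R: 0 + 1(49.71) = 49.71
Total out = 1156 mol/min; y_Q = 578.6 / 1156 = 0.5006.

0.501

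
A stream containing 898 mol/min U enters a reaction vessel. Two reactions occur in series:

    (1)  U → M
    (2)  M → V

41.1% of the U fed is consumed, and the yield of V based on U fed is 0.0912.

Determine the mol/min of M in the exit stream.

287 mol/min

Conversion of U: U consumed = 1ξ₁ = 0.411 × 898 → ξ₁ = 369.1 mol/min.
Yield of V: 1ξ₂ / 898 = 0.0912 → ξ₂ = 81.9 mol/min.
Outlet amounts (n = n₀ + Σ ν·ξ):
  U: 898 − 1(369.1) = 528.9
  M: 0 + 1(369.1) − 1(81.9) = 287.2
  V: 0 + 1(81.9) = 81.9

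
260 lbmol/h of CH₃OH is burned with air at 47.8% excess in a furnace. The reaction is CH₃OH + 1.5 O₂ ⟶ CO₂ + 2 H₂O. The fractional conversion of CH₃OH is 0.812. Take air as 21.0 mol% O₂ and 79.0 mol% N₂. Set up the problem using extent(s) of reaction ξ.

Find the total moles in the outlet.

3110 lbmol/h

Stoichiometric O₂ = 1.5 × 260 = 390 lbmol/h; O₂ fed = 390 × 1.478 = 576.4 lbmol/h.
N₂ fed = 576.4 × 79/21 = 2168 lbmol/h.
Fuel reacted = 0.812 × 260 → ξ = 211.1 lbmol/h.
Outlet (n = n₀ + ν ξ):
  CH₃OH: 260 − 1(211.1) = 48.88
  O₂: 576.4 − 1.5(211.1) = 259.7
  N₂: 2168 (inert)
  CO₂: 0 + 1(211.1) = 211.1
  H₂O: 0 + 2(211.1) = 422.2
Total out = 48.88 + 259.7 + 2168 + 211.1 + 422.2 = 3110 lbmol/h.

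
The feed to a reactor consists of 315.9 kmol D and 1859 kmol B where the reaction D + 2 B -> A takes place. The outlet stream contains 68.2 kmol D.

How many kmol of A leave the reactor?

248 kmol

For D: n = n₀ − 1ξ → 68.2 = 315.9 − 1ξ, giving ξ = 247.7 kmol.
Outlet amounts (n = n₀ + ν ξ):
  D: 315.9 − 1(247.7) = 68.2
  B: 1859 − 2(247.7) = 1364
  A: 0 + 1(247.7) = 247.7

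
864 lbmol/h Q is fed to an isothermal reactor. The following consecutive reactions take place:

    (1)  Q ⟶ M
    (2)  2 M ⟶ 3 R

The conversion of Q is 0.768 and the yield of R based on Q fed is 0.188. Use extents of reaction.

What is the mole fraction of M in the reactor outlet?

Conversion of Q: Q consumed = 1ξ₁ = 0.768 × 864 → ξ₁ = 663.6 lbmol/h.
Yield of R: 3ξ₂ / 864 = 0.188 → ξ₂ = 54.14 lbmol/h.
Outlet amounts (n = n₀ + Σ ν·ξ):
  Q: 864 − 1(663.6) = 200.4
  M: 0 + 1(663.6) − 2(54.14) = 555.3
  R: 0 + 3(54.14) = 162.4
Total out = 918.1 lbmol/h; y_M = 555.3 / 918.1 = 0.6048.

0.605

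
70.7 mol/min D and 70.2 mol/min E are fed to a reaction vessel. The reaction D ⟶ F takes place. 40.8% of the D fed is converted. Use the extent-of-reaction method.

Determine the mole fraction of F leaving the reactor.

0.205

D reacted = 0.408 × 70.7 = 28.85 mol/min; ν_D = −1, so ξ = 28.85/1 = 28.85 mol/min.
Outlet amounts (n = n₀ + ν ξ):
  D: 70.7 − 1(28.85) = 41.85
  F: 0 + 1(28.85) = 28.85
  E: 70.2 (inert)
Total out = 140.9 mol/min; y_F = 28.85 / 140.9 = 0.2047.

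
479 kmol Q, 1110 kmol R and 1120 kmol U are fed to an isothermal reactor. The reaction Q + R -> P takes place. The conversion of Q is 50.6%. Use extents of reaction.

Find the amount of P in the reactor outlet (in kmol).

242 kmol

Q reacted = 0.506 × 479 = 242.4 kmol; ν_Q = −1, so ξ = 242.4/1 = 242.4 kmol.
Outlet amounts (n = n₀ + ν ξ):
  Q: 479 − 1(242.4) = 236.6
  R: 1110 − 1(242.4) = 867.6
  P: 0 + 1(242.4) = 242.4
  U: 1120 (inert)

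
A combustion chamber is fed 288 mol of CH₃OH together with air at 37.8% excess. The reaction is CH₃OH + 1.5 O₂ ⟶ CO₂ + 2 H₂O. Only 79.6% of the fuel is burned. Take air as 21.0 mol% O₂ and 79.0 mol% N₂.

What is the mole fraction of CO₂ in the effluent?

Stoichiometric O₂ = 1.5 × 288 = 432 mol; O₂ fed = 432 × 1.378 = 595.3 mol.
N₂ fed = 595.3 × 79/21 = 2239 mol.
Fuel reacted = 0.796 × 288 → ξ = 229.2 mol.
Outlet (n = n₀ + ν ξ):
  CH₃OH: 288 − 1(229.2) = 58.75
  O₂: 595.3 − 1.5(229.2) = 251.4
  N₂: 2239 (inert)
  CO₂: 0 + 1(229.2) = 229.2
  H₂O: 0 + 2(229.2) = 458.5
Total out = 3237 mol; y_CO₂ = 229.2 / 3237 = 0.07081.

0.0708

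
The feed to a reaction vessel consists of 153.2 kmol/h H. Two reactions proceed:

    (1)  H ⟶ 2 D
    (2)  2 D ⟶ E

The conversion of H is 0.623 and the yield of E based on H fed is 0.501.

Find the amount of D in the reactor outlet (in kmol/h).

Conversion of H: H consumed = 1ξ₁ = 0.623 × 153.2 → ξ₁ = 95.44 kmol/h.
Yield of E: 1ξ₂ / 153.2 = 0.501 → ξ₂ = 76.75 kmol/h.
Outlet amounts (n = n₀ + Σ ν·ξ):
  H: 153.2 − 1(95.44) = 57.76
  D: 0 + 2(95.44) − 2(76.75) = 37.38
  E: 0 + 1(76.75) = 76.75

37.4 kmol/h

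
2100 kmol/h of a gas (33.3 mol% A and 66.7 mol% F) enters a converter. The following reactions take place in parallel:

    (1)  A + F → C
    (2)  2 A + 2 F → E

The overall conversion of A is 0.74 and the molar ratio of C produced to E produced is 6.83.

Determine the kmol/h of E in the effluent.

58.6 kmol/h

Conversion of A: A consumed = 0.74 × 699.3 = 517.5 kmol/h = 1ξ₁ + 2ξ₂.
Selectivity: 1ξ₁ / (1ξ₂) = 6.83 → ξ₁ = 6.83 ξ₂.
Substitute: (1·6.83 + 2) ξ₂ = 517.5 → ξ₂ = 58.6 kmol/h, ξ₁ = 400.3 kmol/h.
Outlet amounts (n = n₀ + Σ ν·ξ):
  A: 699.3 − 1(400.3) − 2(58.6) = 181.8
  F: 1401 − 1(400.3) − 2(58.6) = 883.2
  C: 0 + 1(400.3) = 400.3
  E: 0 + 1(58.6) = 58.6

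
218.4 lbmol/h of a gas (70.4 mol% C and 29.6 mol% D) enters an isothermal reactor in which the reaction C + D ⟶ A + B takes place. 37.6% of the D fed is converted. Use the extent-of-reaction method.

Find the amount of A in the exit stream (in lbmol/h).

D reacted = 0.376 × 64.65 = 24.31 lbmol/h; ν_D = −1, so ξ = 24.31/1 = 24.31 lbmol/h.
Outlet amounts (n = n₀ + ν ξ):
  C: 153.8 − 1(24.31) = 129.4
  D: 64.65 − 1(24.31) = 40.34
  A: 0 + 1(24.31) = 24.31
  B: 0 + 1(24.31) = 24.31

24.3 lbmol/h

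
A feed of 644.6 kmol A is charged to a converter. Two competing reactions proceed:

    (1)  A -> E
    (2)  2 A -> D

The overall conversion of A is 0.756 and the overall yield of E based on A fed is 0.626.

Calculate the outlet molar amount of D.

41.9 kmol

Yield of E: 1ξ₁ / 644.6 = 0.626 → ξ₁ = 403.5 kmol.
Conversion of A: 1ξ₁ + 2ξ₂ = 0.756 × 644.6 = 487.3 → ξ₂ = 41.9 kmol.
Outlet amounts (n = n₀ + Σ ν·ξ):
  A: 644.6 − 1(403.5) − 2(41.9) = 157.3
  E: 0 + 1(403.5) = 403.5
  D: 0 + 1(41.9) = 41.9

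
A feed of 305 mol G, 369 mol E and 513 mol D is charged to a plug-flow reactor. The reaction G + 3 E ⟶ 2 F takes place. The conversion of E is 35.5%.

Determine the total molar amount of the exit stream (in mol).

1100 mol

E reacted = 0.355 × 369 = 131 mol; ν_E = −3, so ξ = 131/3 = 43.66 mol.
Outlet amounts (n = n₀ + ν ξ):
  G: 305 − 1(43.66) = 261.3
  E: 369 − 3(43.66) = 238
  F: 0 + 2(43.66) = 87.33
  D: 513 (inert)
Total out = 261.3 + 238 + 87.33 + 513 = 1100 mol.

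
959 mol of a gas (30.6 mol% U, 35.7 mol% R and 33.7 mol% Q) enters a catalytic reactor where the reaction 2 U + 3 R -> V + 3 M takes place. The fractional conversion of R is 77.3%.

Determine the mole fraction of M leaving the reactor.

R reacted = 0.773 × 342.4 = 264.6 mol; ν_R = −3, so ξ = 264.6/3 = 88.22 mol.
Outlet amounts (n = n₀ + ν ξ):
  U: 293.5 − 2(88.22) = 117
  R: 342.4 − 3(88.22) = 77.72
  V: 0 + 1(88.22) = 88.22
  M: 0 + 3(88.22) = 264.6
  Q: 323.2 (inert)
Total out = 870.8 mol; y_M = 264.6 / 870.8 = 0.3039.

0.304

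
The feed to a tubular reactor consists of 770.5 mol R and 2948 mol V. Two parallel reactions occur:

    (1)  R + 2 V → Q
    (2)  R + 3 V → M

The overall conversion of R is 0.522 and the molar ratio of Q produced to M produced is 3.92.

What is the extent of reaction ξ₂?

ξ₂ = 81.7 mol

Conversion of R: R consumed = 0.522 × 770.5 = 402.2 mol = 1ξ₁ + 1ξ₂.
Selectivity: 1ξ₁ / (1ξ₂) = 3.92 → ξ₁ = 3.92 ξ₂.
Substitute: (1·3.92 + 1) ξ₂ = 402.2 → ξ₂ = 81.75 mol, ξ₁ = 320.5 mol.
Outlet amounts (n = n₀ + Σ ν·ξ):
  R: 770.5 − 1(320.5) − 1(81.75) = 368.3
  V: 2948 − 2(320.5) − 3(81.75) = 2062
  Q: 0 + 1(320.5) = 320.5
  M: 0 + 1(81.75) = 81.75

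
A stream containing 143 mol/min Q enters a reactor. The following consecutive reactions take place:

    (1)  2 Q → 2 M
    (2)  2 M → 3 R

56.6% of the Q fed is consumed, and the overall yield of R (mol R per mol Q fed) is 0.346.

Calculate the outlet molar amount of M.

Conversion of Q: Q consumed = 2ξ₁ = 0.566 × 143 → ξ₁ = 40.47 mol/min.
Yield of R: 3ξ₂ / 143 = 0.346 → ξ₂ = 16.49 mol/min.
Outlet amounts (n = n₀ + Σ ν·ξ):
  Q: 143 − 2(40.47) = 62.06
  M: 0 + 2(40.47) − 2(16.49) = 47.95
  R: 0 + 3(16.49) = 49.48

48 mol/min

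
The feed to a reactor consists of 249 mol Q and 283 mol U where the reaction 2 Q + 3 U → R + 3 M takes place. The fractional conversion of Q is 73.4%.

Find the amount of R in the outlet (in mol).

91.4 mol

Q reacted = 0.734 × 249 = 182.8 mol; ν_Q = −2, so ξ = 182.8/2 = 91.38 mol.
Outlet amounts (n = n₀ + ν ξ):
  Q: 249 − 2(91.38) = 66.23
  U: 283 − 3(91.38) = 8.851
  R: 0 + 1(91.38) = 91.38
  M: 0 + 3(91.38) = 274.1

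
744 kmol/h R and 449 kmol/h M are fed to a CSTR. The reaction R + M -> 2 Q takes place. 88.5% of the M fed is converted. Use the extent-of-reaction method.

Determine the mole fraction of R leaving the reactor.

M reacted = 0.885 × 449 = 397.4 kmol/h; ν_M = −1, so ξ = 397.4/1 = 397.4 kmol/h.
Outlet amounts (n = n₀ + ν ξ):
  R: 744 − 1(397.4) = 346.6
  M: 449 − 1(397.4) = 51.63
  Q: 0 + 2(397.4) = 794.7
Total out = 1193 kmol/h; y_R = 346.6 / 1193 = 0.2906.

0.291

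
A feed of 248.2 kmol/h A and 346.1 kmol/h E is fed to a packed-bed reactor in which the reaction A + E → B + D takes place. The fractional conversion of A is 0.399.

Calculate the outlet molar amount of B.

99 kmol/h

A reacted = 0.399 × 248.2 = 99.03 kmol/h; ν_A = −1, so ξ = 99.03/1 = 99.03 kmol/h.
Outlet amounts (n = n₀ + ν ξ):
  A: 248.2 − 1(99.03) = 149.2
  E: 346.1 − 1(99.03) = 247.1
  B: 0 + 1(99.03) = 99.03
  D: 0 + 1(99.03) = 99.03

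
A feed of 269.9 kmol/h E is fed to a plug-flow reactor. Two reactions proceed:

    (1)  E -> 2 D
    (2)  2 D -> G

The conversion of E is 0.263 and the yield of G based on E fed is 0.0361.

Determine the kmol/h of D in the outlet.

122 kmol/h

Conversion of E: E consumed = 1ξ₁ = 0.263 × 269.9 → ξ₁ = 70.98 kmol/h.
Yield of G: 1ξ₂ / 269.9 = 0.0361 → ξ₂ = 9.743 kmol/h.
Outlet amounts (n = n₀ + Σ ν·ξ):
  E: 269.9 − 1(70.98) = 198.9
  D: 0 + 2(70.98) − 2(9.743) = 122.5
  G: 0 + 1(9.743) = 9.743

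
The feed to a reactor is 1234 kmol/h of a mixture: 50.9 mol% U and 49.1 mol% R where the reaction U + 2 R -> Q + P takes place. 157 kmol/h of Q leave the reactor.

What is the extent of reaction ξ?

For Q: n = n₀ + 1ξ → 157 = 0 + 1ξ, giving ξ = 157 kmol/h.
Outlet amounts (n = n₀ + ν ξ):
  U: 628.1 − 1(157) = 471.1
  R: 605.9 − 2(157) = 291.9
  Q: 0 + 1(157) = 157
  P: 0 + 1(157) = 157

ξ = 157 kmol/h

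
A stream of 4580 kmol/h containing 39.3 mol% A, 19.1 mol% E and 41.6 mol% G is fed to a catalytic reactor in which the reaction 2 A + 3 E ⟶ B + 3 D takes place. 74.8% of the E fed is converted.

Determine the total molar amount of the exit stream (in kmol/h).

E reacted = 0.748 × 874.8 = 654.3 kmol/h; ν_E = −3, so ξ = 654.3/3 = 218.1 kmol/h.
Outlet amounts (n = n₀ + ν ξ):
  A: 1800 − 2(218.1) = 1364
  E: 874.8 − 3(218.1) = 220.4
  B: 0 + 1(218.1) = 218.1
  D: 0 + 3(218.1) = 654.3
  G: 1905 (inert)
Total out = 1364 + 220.4 + 218.1 + 654.3 + 1905 = 4362 kmol/h.

4360 kmol/h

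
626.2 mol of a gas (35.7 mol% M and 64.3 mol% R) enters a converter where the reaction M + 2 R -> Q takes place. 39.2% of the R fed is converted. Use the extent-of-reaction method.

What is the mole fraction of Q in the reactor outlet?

0.168

R reacted = 0.392 × 402.6 = 157.8 mol; ν_R = −2, so ξ = 157.8/2 = 78.92 mol.
Outlet amounts (n = n₀ + ν ξ):
  M: 223.6 − 1(78.92) = 144.6
  R: 402.6 − 2(78.92) = 244.8
  Q: 0 + 1(78.92) = 78.92
Total out = 468.4 mol; y_Q = 78.92 / 468.4 = 0.1685.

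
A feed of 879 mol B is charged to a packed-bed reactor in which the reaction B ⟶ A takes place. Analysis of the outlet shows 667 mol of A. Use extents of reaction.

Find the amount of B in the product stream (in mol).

212 mol

For A: n = n₀ + 1ξ → 667 = 0 + 1ξ, giving ξ = 667 mol.
Outlet amounts (n = n₀ + ν ξ):
  B: 879 − 1(667) = 212
  A: 0 + 1(667) = 667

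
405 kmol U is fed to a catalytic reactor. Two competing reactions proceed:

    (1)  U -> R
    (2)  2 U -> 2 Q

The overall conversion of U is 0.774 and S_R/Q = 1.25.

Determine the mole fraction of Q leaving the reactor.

Conversion of U: U consumed = 0.774 × 405 = 313.5 kmol = 1ξ₁ + 2ξ₂.
Selectivity: 1ξ₁ / (2ξ₂) = 1.25 → ξ₁ = 2.5 ξ₂.
Substitute: (1·2.5 + 2) ξ₂ = 313.5 → ξ₂ = 69.66 kmol, ξ₁ = 174.2 kmol.
Outlet amounts (n = n₀ + Σ ν·ξ):
  U: 405 − 1(174.2) − 2(69.66) = 91.53
  R: 0 + 1(174.2) = 174.2
  Q: 0 + 2(69.66) = 139.3
Total out = 405 kmol; y_Q = 139.3 / 405 = 0.344.

0.344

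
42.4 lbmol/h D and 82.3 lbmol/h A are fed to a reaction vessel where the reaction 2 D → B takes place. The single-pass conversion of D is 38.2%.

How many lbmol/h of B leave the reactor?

8.1 lbmol/h

D reacted = 0.382 × 42.4 = 16.2 lbmol/h; ν_D = −2, so ξ = 16.2/2 = 8.098 lbmol/h.
Outlet amounts (n = n₀ + ν ξ):
  D: 42.4 − 2(8.098) = 26.2
  B: 0 + 1(8.098) = 8.098
  A: 82.3 (inert)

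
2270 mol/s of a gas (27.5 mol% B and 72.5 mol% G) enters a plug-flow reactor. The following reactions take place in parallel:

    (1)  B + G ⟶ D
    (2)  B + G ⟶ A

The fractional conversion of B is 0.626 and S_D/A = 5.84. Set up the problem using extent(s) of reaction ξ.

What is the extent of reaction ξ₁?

ξ₁ = 334 mol/s

Conversion of B: B consumed = 0.626 × 624.2 = 390.8 mol/s = 1ξ₁ + 1ξ₂.
Selectivity: 1ξ₁ / (1ξ₂) = 5.84 → ξ₁ = 5.84 ξ₂.
Substitute: (1·5.84 + 1) ξ₂ = 390.8 → ξ₂ = 57.13 mol/s, ξ₁ = 333.6 mol/s.
Outlet amounts (n = n₀ + Σ ν·ξ):
  B: 624.2 − 1(333.6) − 1(57.13) = 233.5
  G: 1646 − 1(333.6) − 1(57.13) = 1255
  D: 0 + 1(333.6) = 333.6
  A: 0 + 1(57.13) = 57.13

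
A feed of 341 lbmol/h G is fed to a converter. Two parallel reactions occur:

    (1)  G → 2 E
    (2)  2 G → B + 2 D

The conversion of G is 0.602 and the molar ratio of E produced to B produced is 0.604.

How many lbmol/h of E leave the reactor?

Conversion of G: G consumed = 0.602 × 341 = 205.3 lbmol/h = 1ξ₁ + 2ξ₂.
Selectivity: 2ξ₁ / (1ξ₂) = 0.604 → ξ₁ = 0.302 ξ₂.
Substitute: (1·0.302 + 2) ξ₂ = 205.3 → ξ₂ = 89.18 lbmol/h, ξ₁ = 26.93 lbmol/h.
Outlet amounts (n = n₀ + Σ ν·ξ):
  G: 341 − 1(26.93) − 2(89.18) = 135.7
  E: 0 + 2(26.93) = 53.86
  B: 0 + 1(89.18) = 89.18
  D: 0 + 2(89.18) = 178.4

53.9 lbmol/h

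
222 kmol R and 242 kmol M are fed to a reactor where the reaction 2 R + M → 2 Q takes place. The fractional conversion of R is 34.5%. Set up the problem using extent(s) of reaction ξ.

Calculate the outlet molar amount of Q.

76.6 kmol

R reacted = 0.345 × 222 = 76.59 kmol; ν_R = −2, so ξ = 76.59/2 = 38.29 kmol.
Outlet amounts (n = n₀ + ν ξ):
  R: 222 − 2(38.29) = 145.4
  M: 242 − 1(38.29) = 203.7
  Q: 0 + 2(38.29) = 76.59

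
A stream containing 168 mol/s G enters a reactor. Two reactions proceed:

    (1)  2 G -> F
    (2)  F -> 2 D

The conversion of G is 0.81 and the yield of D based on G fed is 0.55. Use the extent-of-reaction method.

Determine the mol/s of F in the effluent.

21.8 mol/s

Conversion of G: G consumed = 2ξ₁ = 0.81 × 168 → ξ₁ = 68.04 mol/s.
Yield of D: 2ξ₂ / 168 = 0.55 → ξ₂ = 46.2 mol/s.
Outlet amounts (n = n₀ + Σ ν·ξ):
  G: 168 − 2(68.04) = 31.92
  F: 0 + 1(68.04) − 1(46.2) = 21.84
  D: 0 + 2(46.2) = 92.4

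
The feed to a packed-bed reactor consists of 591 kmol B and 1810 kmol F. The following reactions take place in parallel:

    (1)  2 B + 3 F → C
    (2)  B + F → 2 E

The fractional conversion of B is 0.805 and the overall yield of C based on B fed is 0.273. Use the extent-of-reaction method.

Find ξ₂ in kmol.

ξ₂ = 153 kmol

Yield of C: 1ξ₁ / 591 = 0.273 → ξ₁ = 161.3 kmol.
Conversion of B: 2ξ₁ + 1ξ₂ = 0.805 × 591 = 475.8 → ξ₂ = 153.1 kmol.
Outlet amounts (n = n₀ + Σ ν·ξ):
  B: 591 − 2(161.3) − 1(153.1) = 115.2
  F: 1810 − 3(161.3) − 1(153.1) = 1173
  C: 0 + 1(161.3) = 161.3
  E: 0 + 2(153.1) = 306.1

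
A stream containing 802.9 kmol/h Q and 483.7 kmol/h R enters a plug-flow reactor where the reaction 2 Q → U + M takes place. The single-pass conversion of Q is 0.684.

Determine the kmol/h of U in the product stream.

Q reacted = 0.684 × 802.9 = 549.2 kmol/h; ν_Q = −2, so ξ = 549.2/2 = 274.6 kmol/h.
Outlet amounts (n = n₀ + ν ξ):
  Q: 802.9 − 2(274.6) = 253.7
  U: 0 + 1(274.6) = 274.6
  M: 0 + 1(274.6) = 274.6
  R: 483.7 (inert)

275 kmol/h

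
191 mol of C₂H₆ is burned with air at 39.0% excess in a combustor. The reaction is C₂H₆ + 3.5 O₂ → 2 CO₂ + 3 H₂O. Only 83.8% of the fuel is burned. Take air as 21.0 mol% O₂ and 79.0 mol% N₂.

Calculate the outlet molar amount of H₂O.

480 mol

Stoichiometric O₂ = 3.5 × 191 = 668.5 mol; O₂ fed = 668.5 × 1.390 = 929.2 mol.
N₂ fed = 929.2 × 79/21 = 3496 mol.
Fuel reacted = 0.838 × 191 → ξ = 160.1 mol.
Outlet (n = n₀ + ν ξ):
  C₂H₆: 191 − 1(160.1) = 30.94
  O₂: 929.2 − 3.5(160.1) = 369
  N₂: 3496 (inert)
  CO₂: 0 + 2(160.1) = 320.1
  H₂O: 0 + 3(160.1) = 480.2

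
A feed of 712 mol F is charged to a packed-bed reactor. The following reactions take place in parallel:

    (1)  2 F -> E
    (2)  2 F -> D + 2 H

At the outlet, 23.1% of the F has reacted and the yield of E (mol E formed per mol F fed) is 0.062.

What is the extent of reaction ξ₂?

Yield of E: 1ξ₁ / 712 = 0.062 → ξ₁ = 44.14 mol.
Conversion of F: 2ξ₁ + 2ξ₂ = 0.231 × 712 = 164.5 → ξ₂ = 38.09 mol.
Outlet amounts (n = n₀ + Σ ν·ξ):
  F: 712 − 2(44.14) − 2(38.09) = 547.5
  E: 0 + 1(44.14) = 44.14
  D: 0 + 1(38.09) = 38.09
  H: 0 + 2(38.09) = 76.18

ξ₂ = 38.1 mol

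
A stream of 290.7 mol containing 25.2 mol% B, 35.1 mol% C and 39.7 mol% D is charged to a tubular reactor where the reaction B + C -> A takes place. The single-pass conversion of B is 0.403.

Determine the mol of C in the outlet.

B reacted = 0.403 × 73.26 = 29.52 mol; ν_B = −1, so ξ = 29.52/1 = 29.52 mol.
Outlet amounts (n = n₀ + ν ξ):
  B: 73.26 − 1(29.52) = 43.73
  C: 102 − 1(29.52) = 72.51
  A: 0 + 1(29.52) = 29.52
  D: 115.4 (inert)

72.5 mol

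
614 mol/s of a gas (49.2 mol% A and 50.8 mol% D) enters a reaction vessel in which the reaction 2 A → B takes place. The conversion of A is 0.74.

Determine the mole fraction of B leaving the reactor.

A reacted = 0.74 × 302.1 = 223.5 mol/s; ν_A = −2, so ξ = 223.5/2 = 111.8 mol/s.
Outlet amounts (n = n₀ + ν ξ):
  A: 302.1 − 2(111.8) = 78.54
  B: 0 + 1(111.8) = 111.8
  D: 311.9 (inert)
Total out = 502.2 mol/s; y_B = 111.8 / 502.2 = 0.2226.

0.223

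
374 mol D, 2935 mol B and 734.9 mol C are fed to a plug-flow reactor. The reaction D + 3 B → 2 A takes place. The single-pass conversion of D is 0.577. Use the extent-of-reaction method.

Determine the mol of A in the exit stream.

432 mol

D reacted = 0.577 × 374 = 215.8 mol; ν_D = −1, so ξ = 215.8/1 = 215.8 mol.
Outlet amounts (n = n₀ + ν ξ):
  D: 374 − 1(215.8) = 158.2
  B: 2935 − 3(215.8) = 2288
  A: 0 + 2(215.8) = 431.6
  C: 734.9 (inert)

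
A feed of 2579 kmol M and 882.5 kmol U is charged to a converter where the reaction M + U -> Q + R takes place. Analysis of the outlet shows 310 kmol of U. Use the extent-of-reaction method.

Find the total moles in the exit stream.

3460 kmol

For U: n = n₀ − 1ξ → 310 = 882.5 − 1ξ, giving ξ = 572.5 kmol.
Outlet amounts (n = n₀ + ν ξ):
  M: 2579 − 1(572.5) = 2006
  U: 882.5 − 1(572.5) = 310
  Q: 0 + 1(572.5) = 572.5
  R: 0 + 1(572.5) = 572.5
Total out = 2006 + 310 + 572.5 + 572.5 = 3462 kmol.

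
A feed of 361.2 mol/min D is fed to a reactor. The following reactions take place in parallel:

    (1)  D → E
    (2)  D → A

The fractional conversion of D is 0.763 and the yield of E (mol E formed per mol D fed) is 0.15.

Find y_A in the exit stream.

0.613

Yield of E: 1ξ₁ / 361.2 = 0.15 → ξ₁ = 54.18 mol/min.
Conversion of D: 1ξ₁ + 1ξ₂ = 0.763 × 361.2 = 275.6 → ξ₂ = 221.4 mol/min.
Outlet amounts (n = n₀ + Σ ν·ξ):
  D: 361.2 − 1(54.18) − 1(221.4) = 85.6
  E: 0 + 1(54.18) = 54.18
  A: 0 + 1(221.4) = 221.4
Total out = 361.2 mol/min; y_A = 221.4 / 361.2 = 0.613.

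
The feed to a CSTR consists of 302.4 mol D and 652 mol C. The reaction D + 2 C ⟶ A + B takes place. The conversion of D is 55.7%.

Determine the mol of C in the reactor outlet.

D reacted = 0.557 × 302.4 = 168.4 mol; ν_D = −1, so ξ = 168.4/1 = 168.4 mol.
Outlet amounts (n = n₀ + ν ξ):
  D: 302.4 − 1(168.4) = 134
  C: 652 − 2(168.4) = 315.1
  A: 0 + 1(168.4) = 168.4
  B: 0 + 1(168.4) = 168.4

315 mol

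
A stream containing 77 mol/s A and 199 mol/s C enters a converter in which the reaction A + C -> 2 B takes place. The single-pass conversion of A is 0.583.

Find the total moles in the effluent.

A reacted = 0.583 × 77 = 44.89 mol/s; ν_A = −1, so ξ = 44.89/1 = 44.89 mol/s.
Outlet amounts (n = n₀ + ν ξ):
  A: 77 − 1(44.89) = 32.11
  C: 199 − 1(44.89) = 154.1
  B: 0 + 2(44.89) = 89.78
Total out = 32.11 + 154.1 + 89.78 = 276 mol/s.

276 mol/s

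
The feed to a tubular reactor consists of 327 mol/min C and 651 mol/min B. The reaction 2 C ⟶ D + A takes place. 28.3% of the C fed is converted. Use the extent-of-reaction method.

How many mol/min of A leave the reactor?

C reacted = 0.283 × 327 = 92.54 mol/min; ν_C = −2, so ξ = 92.54/2 = 46.27 mol/min.
Outlet amounts (n = n₀ + ν ξ):
  C: 327 − 2(46.27) = 234.5
  D: 0 + 1(46.27) = 46.27
  A: 0 + 1(46.27) = 46.27
  B: 651 (inert)

46.3 mol/min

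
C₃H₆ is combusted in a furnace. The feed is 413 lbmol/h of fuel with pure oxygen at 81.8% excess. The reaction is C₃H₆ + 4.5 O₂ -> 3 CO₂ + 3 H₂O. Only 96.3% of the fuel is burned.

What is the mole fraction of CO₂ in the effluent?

0.299

Stoichiometric O₂ = 4.5 × 413 = 1858 lbmol/h; O₂ fed = 1858 × 1.818 = 3379 lbmol/h.
Fuel reacted = 0.963 × 413 → ξ = 397.7 lbmol/h.
Outlet (n = n₀ + ν ξ):
  C₃H₆: 413 − 1(397.7) = 15.28
  O₂: 3379 − 4.5(397.7) = 1589
  CO₂: 0 + 3(397.7) = 1193
  H₂O: 0 + 3(397.7) = 1193
Total out = 3991 lbmol/h; y_CO₂ = 1193 / 3991 = 0.299.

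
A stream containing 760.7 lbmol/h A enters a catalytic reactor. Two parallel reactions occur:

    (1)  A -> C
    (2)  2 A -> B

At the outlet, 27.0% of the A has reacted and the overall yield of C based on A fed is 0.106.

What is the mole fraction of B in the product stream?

0.0893

Yield of C: 1ξ₁ / 760.7 = 0.106 → ξ₁ = 80.63 lbmol/h.
Conversion of A: 1ξ₁ + 2ξ₂ = 0.27 × 760.7 = 205.4 → ξ₂ = 62.38 lbmol/h.
Outlet amounts (n = n₀ + Σ ν·ξ):
  A: 760.7 − 1(80.63) − 2(62.38) = 555.3
  C: 0 + 1(80.63) = 80.63
  B: 0 + 1(62.38) = 62.38
Total out = 698.3 lbmol/h; y_B = 62.38 / 698.3 = 0.08932.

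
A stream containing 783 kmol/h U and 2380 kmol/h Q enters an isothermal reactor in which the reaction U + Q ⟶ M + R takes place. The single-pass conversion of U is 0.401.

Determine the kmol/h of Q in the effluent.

2070 kmol/h

U reacted = 0.401 × 783 = 314 kmol/h; ν_U = −1, so ξ = 314/1 = 314 kmol/h.
Outlet amounts (n = n₀ + ν ξ):
  U: 783 − 1(314) = 469
  Q: 2380 − 1(314) = 2066
  M: 0 + 1(314) = 314
  R: 0 + 1(314) = 314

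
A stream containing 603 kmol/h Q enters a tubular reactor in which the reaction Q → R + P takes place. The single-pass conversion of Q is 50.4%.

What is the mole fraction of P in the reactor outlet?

0.335

Q reacted = 0.504 × 603 = 303.9 kmol/h; ν_Q = −1, so ξ = 303.9/1 = 303.9 kmol/h.
Outlet amounts (n = n₀ + ν ξ):
  Q: 603 − 1(303.9) = 299.1
  R: 0 + 1(303.9) = 303.9
  P: 0 + 1(303.9) = 303.9
Total out = 906.9 kmol/h; y_P = 303.9 / 906.9 = 0.3351.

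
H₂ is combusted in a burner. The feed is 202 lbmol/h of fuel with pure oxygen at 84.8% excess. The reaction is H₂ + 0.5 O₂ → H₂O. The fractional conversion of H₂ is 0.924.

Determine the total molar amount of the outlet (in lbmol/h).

295 lbmol/h

Stoichiometric O₂ = 0.5 × 202 = 101 lbmol/h; O₂ fed = 101 × 1.848 = 186.6 lbmol/h.
Fuel reacted = 0.924 × 202 → ξ = 186.6 lbmol/h.
Outlet (n = n₀ + ν ξ):
  H₂: 202 − 1(186.6) = 15.35
  O₂: 186.6 − 0.5(186.6) = 93.32
  H₂O: 0 + 1(186.6) = 186.6
Total out = 15.35 + 93.32 + 186.6 = 295.3 lbmol/h.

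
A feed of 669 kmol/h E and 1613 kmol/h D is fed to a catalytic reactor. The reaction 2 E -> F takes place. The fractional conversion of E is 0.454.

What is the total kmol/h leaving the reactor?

2130 kmol/h

E reacted = 0.454 × 669 = 303.7 kmol/h; ν_E = −2, so ξ = 303.7/2 = 151.9 kmol/h.
Outlet amounts (n = n₀ + ν ξ):
  E: 669 − 2(151.9) = 365.3
  F: 0 + 1(151.9) = 151.9
  D: 1613 (inert)
Total out = 365.3 + 151.9 + 1613 = 2130 kmol/h.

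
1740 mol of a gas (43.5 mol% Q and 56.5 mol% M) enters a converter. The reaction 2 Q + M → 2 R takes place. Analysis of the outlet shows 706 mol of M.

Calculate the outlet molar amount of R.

For M: n = n₀ − 1ξ → 706 = 983.1 − 1ξ, giving ξ = 277.1 mol.
Outlet amounts (n = n₀ + ν ξ):
  Q: 756.9 − 2(277.1) = 202.7
  M: 983.1 − 1(277.1) = 706
  R: 0 + 2(277.1) = 554.2

554 mol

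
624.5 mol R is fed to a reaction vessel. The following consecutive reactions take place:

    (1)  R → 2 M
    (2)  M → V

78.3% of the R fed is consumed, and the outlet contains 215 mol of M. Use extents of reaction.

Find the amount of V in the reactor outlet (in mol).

763 mol

Conversion of R: R consumed = 1ξ₁ = 0.783 × 624.5 → ξ₁ = 489 mol.
M balance: n_M = 0 + 2ξ₁ − 1ξ₂ = 215 → ξ₂ = (2·489 − 215)/1 = 763 mol.
Outlet amounts (n = n₀ + Σ ν·ξ):
  R: 624.5 − 1(489) = 135.5
  M: 0 + 2(489) − 1(763) = 215
  V: 0 + 1(763) = 763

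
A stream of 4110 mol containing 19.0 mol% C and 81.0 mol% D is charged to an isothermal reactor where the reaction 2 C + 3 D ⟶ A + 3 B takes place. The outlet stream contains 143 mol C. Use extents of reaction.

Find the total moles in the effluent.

3790 mol

For C: n = n₀ − 2ξ → 143 = 780.9 − 2ξ, giving ξ = 318.9 mol.
Outlet amounts (n = n₀ + ν ξ):
  C: 780.9 − 2(318.9) = 143
  D: 3329 − 3(318.9) = 2372
  A: 0 + 1(318.9) = 318.9
  B: 0 + 3(318.9) = 956.8
Total out = 143 + 2372 + 318.9 + 956.8 = 3791 mol.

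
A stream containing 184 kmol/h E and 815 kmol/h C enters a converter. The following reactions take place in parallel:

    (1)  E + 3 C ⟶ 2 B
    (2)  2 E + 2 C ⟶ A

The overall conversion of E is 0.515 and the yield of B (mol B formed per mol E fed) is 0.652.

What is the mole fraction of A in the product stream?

0.021

Yield of B: 2ξ₁ / 184 = 0.652 → ξ₁ = 59.98 kmol/h.
Conversion of E: 1ξ₁ + 2ξ₂ = 0.515 × 184 = 94.76 → ξ₂ = 17.39 kmol/h.
Outlet amounts (n = n₀ + Σ ν·ξ):
  E: 184 − 1(59.98) − 2(17.39) = 89.24
  C: 815 − 3(59.98) − 2(17.39) = 600.3
  B: 0 + 2(59.98) = 120
  A: 0 + 1(17.39) = 17.39
Total out = 826.9 kmol/h; y_A = 17.39 / 826.9 = 0.02103.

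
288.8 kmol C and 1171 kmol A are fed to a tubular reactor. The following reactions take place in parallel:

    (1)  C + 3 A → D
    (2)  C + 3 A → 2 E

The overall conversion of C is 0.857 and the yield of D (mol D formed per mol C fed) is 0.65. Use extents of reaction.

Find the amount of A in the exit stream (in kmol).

Yield of D: 1ξ₁ / 288.8 = 0.65 → ξ₁ = 187.7 kmol.
Conversion of C: 1ξ₁ + 1ξ₂ = 0.857 × 288.8 = 247.5 → ξ₂ = 59.78 kmol.
Outlet amounts (n = n₀ + Σ ν·ξ):
  C: 288.8 − 1(187.7) − 1(59.78) = 41.3
  A: 1171 − 3(187.7) − 3(59.78) = 428.5
  D: 0 + 1(187.7) = 187.7
  E: 0 + 2(59.78) = 119.6

428 kmol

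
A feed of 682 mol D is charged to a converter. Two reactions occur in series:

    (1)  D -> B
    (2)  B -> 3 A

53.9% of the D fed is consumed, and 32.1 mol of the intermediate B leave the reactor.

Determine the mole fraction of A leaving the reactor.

0.744

Conversion of D: D consumed = 1ξ₁ = 0.539 × 682 → ξ₁ = 367.6 mol.
B balance: n_B = 0 + 1ξ₁ − 1ξ₂ = 32.1 → ξ₂ = (1·367.6 − 32.1)/1 = 335.5 mol.
Outlet amounts (n = n₀ + Σ ν·ξ):
  D: 682 − 1(367.6) = 314.4
  B: 0 + 1(367.6) − 1(335.5) = 32.1
  A: 0 + 3(335.5) = 1006
Total out = 1353 mol; y_A = 1006 / 1353 = 0.7439.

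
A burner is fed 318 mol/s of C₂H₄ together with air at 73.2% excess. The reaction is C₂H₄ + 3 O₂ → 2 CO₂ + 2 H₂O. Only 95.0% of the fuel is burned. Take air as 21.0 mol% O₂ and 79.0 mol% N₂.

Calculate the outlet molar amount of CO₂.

Stoichiometric O₂ = 3 × 318 = 954 mol/s; O₂ fed = 954 × 1.732 = 1652 mol/s.
N₂ fed = 1652 × 79/21 = 6216 mol/s.
Fuel reacted = 0.95 × 318 → ξ = 302.1 mol/s.
Outlet (n = n₀ + ν ξ):
  C₂H₄: 318 − 1(302.1) = 15.9
  O₂: 1652 − 3(302.1) = 746
  N₂: 6216 (inert)
  CO₂: 0 + 2(302.1) = 604.2
  H₂O: 0 + 2(302.1) = 604.2

604 mol/s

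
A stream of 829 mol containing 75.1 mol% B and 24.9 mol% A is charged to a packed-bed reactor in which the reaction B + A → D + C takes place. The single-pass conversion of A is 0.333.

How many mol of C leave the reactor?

A reacted = 0.333 × 206.4 = 68.74 mol; ν_A = −1, so ξ = 68.74/1 = 68.74 mol.
Outlet amounts (n = n₀ + ν ξ):
  B: 622.6 − 1(68.74) = 553.8
  A: 206.4 − 1(68.74) = 137.7
  D: 0 + 1(68.74) = 68.74
  C: 0 + 1(68.74) = 68.74

68.7 mol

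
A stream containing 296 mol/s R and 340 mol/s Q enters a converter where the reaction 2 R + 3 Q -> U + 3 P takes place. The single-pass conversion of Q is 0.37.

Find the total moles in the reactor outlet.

Q reacted = 0.37 × 340 = 125.8 mol/s; ν_Q = −3, so ξ = 125.8/3 = 41.93 mol/s.
Outlet amounts (n = n₀ + ν ξ):
  R: 296 − 2(41.93) = 212.1
  Q: 340 − 3(41.93) = 214.2
  U: 0 + 1(41.93) = 41.93
  P: 0 + 3(41.93) = 125.8
Total out = 212.1 + 214.2 + 41.93 + 125.8 = 594.1 mol/s.

594 mol/s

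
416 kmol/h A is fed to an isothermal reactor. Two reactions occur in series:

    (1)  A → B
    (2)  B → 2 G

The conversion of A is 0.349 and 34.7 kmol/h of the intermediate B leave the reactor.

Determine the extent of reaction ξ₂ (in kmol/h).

ξ₂ = 110 kmol/h

Conversion of A: A consumed = 1ξ₁ = 0.349 × 416 → ξ₁ = 145.2 kmol/h.
B balance: n_B = 0 + 1ξ₁ − 1ξ₂ = 34.7 → ξ₂ = (1·145.2 − 34.7)/1 = 110.5 kmol/h.
Outlet amounts (n = n₀ + Σ ν·ξ):
  A: 416 − 1(145.2) = 270.8
  B: 0 + 1(145.2) − 1(110.5) = 34.7
  G: 0 + 2(110.5) = 221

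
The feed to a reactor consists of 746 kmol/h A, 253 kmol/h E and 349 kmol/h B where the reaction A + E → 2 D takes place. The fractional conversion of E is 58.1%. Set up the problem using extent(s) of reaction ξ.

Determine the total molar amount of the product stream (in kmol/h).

1350 kmol/h

E reacted = 0.581 × 253 = 147 kmol/h; ν_E = −1, so ξ = 147/1 = 147 kmol/h.
Outlet amounts (n = n₀ + ν ξ):
  A: 746 − 1(147) = 599
  E: 253 − 1(147) = 106
  D: 0 + 2(147) = 294
  B: 349 (inert)
Total out = 599 + 106 + 294 + 349 = 1348 kmol/h.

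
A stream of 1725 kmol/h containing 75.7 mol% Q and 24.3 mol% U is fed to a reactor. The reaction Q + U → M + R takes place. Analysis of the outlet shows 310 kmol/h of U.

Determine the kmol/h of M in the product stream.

For U: n = n₀ − 1ξ → 310 = 419.2 − 1ξ, giving ξ = 109.2 kmol/h.
Outlet amounts (n = n₀ + ν ξ):
  Q: 1306 − 1(109.2) = 1197
  U: 419.2 − 1(109.2) = 310
  M: 0 + 1(109.2) = 109.2
  R: 0 + 1(109.2) = 109.2

109 kmol/h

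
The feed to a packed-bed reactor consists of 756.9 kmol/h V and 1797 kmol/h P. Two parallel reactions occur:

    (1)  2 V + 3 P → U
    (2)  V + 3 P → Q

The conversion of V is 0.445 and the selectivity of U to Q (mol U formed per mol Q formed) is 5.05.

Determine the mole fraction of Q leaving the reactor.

0.0164

Conversion of V: V consumed = 0.445 × 756.9 = 336.8 kmol/h = 2ξ₁ + 1ξ₂.
Selectivity: 1ξ₁ / (1ξ₂) = 5.05 → ξ₁ = 5.05 ξ₂.
Substitute: (2·5.05 + 1) ξ₂ = 336.8 → ξ₂ = 30.34 kmol/h, ξ₁ = 153.2 kmol/h.
Outlet amounts (n = n₀ + Σ ν·ξ):
  V: 756.9 − 2(153.2) − 1(30.34) = 420.1
  P: 1797 − 3(153.2) − 3(30.34) = 1246
  U: 0 + 1(153.2) = 153.2
  Q: 0 + 1(30.34) = 30.34
Total out = 1850 kmol/h; y_Q = 30.34 / 1850 = 0.0164.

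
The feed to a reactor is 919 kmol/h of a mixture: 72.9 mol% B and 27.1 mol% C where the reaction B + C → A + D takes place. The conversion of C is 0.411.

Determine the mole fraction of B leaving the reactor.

C reacted = 0.411 × 249 = 102.4 kmol/h; ν_C = −1, so ξ = 102.4/1 = 102.4 kmol/h.
Outlet amounts (n = n₀ + ν ξ):
  B: 670 − 1(102.4) = 567.6
  C: 249 − 1(102.4) = 146.7
  A: 0 + 1(102.4) = 102.4
  D: 0 + 1(102.4) = 102.4
Total out = 919 kmol/h; y_B = 567.6 / 919 = 0.6176.

0.618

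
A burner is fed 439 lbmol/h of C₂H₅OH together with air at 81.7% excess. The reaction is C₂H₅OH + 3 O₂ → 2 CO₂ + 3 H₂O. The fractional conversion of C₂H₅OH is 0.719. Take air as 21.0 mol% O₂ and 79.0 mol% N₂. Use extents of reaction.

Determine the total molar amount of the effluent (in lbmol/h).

12100 lbmol/h

Stoichiometric O₂ = 3 × 439 = 1317 lbmol/h; O₂ fed = 1317 × 1.817 = 2393 lbmol/h.
N₂ fed = 2393 × 79/21 = 9002 lbmol/h.
Fuel reacted = 0.719 × 439 → ξ = 315.6 lbmol/h.
Outlet (n = n₀ + ν ξ):
  C₂H₅OH: 439 − 1(315.6) = 123.4
  O₂: 2393 − 3(315.6) = 1446
  N₂: 9002 (inert)
  CO₂: 0 + 2(315.6) = 631.3
  H₂O: 0 + 3(315.6) = 946.9
Total out = 123.4 + 1446 + 9002 + 631.3 + 946.9 = 12150 lbmol/h.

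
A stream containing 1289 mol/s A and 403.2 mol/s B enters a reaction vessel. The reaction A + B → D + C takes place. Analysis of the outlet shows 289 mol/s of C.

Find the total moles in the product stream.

For C: n = n₀ + 1ξ → 289 = 0 + 1ξ, giving ξ = 289 mol/s.
Outlet amounts (n = n₀ + ν ξ):
  A: 1289 − 1(289) = 1000
  B: 403.2 − 1(289) = 114.2
  D: 0 + 1(289) = 289
  C: 0 + 1(289) = 289
Total out = 1000 + 114.2 + 289 + 289 = 1692 mol/s.

1690 mol/s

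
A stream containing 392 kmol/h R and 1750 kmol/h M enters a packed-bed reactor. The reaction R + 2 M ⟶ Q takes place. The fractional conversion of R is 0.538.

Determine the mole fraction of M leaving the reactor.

0.772

R reacted = 0.538 × 392 = 210.9 kmol/h; ν_R = −1, so ξ = 210.9/1 = 210.9 kmol/h.
Outlet amounts (n = n₀ + ν ξ):
  R: 392 − 1(210.9) = 181.1
  M: 1750 − 2(210.9) = 1328
  Q: 0 + 1(210.9) = 210.9
Total out = 1720 kmol/h; y_M = 1328 / 1720 = 0.7721.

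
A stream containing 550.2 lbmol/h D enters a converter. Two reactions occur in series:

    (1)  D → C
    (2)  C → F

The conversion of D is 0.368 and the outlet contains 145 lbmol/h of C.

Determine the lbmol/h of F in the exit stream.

57.5 lbmol/h

Conversion of D: D consumed = 1ξ₁ = 0.368 × 550.2 → ξ₁ = 202.5 lbmol/h.
C balance: n_C = 0 + 1ξ₁ − 1ξ₂ = 145 → ξ₂ = (1·202.5 − 145)/1 = 57.47 lbmol/h.
Outlet amounts (n = n₀ + Σ ν·ξ):
  D: 550.2 − 1(202.5) = 347.7
  C: 0 + 1(202.5) − 1(57.47) = 145
  F: 0 + 1(57.47) = 57.47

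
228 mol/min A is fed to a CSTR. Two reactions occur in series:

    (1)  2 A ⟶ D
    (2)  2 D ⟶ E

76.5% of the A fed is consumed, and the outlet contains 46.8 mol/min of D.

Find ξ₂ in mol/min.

Conversion of A: A consumed = 2ξ₁ = 0.765 × 228 → ξ₁ = 87.21 mol/min.
D balance: n_D = 0 + 1ξ₁ − 2ξ₂ = 46.8 → ξ₂ = (1·87.21 − 46.8)/2 = 20.21 mol/min.
Outlet amounts (n = n₀ + Σ ν·ξ):
  A: 228 − 2(87.21) = 53.58
  D: 0 + 1(87.21) − 2(20.21) = 46.8
  E: 0 + 1(20.21) = 20.21

ξ₂ = 20.2 mol/min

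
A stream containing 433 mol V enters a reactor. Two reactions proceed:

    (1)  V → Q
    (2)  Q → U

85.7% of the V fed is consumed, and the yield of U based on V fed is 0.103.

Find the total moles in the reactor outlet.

433 mol

Conversion of V: V consumed = 1ξ₁ = 0.857 × 433 → ξ₁ = 371.1 mol.
Yield of U: 1ξ₂ / 433 = 0.103 → ξ₂ = 44.6 mol.
Outlet amounts (n = n₀ + Σ ν·ξ):
  V: 433 − 1(371.1) = 61.92
  Q: 0 + 1(371.1) − 1(44.6) = 326.5
  U: 0 + 1(44.6) = 44.6
Total out = 61.92 + 326.5 + 44.6 = 433 mol.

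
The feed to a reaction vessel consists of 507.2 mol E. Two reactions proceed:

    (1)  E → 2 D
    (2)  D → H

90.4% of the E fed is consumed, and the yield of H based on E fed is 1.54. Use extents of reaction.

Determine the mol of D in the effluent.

Conversion of E: E consumed = 1ξ₁ = 0.904 × 507.2 → ξ₁ = 458.5 mol.
Yield of H: 1ξ₂ / 507.2 = 1.54 → ξ₂ = 781.1 mol.
Outlet amounts (n = n₀ + Σ ν·ξ):
  E: 507.2 − 1(458.5) = 48.69
  D: 0 + 2(458.5) − 1(781.1) = 135.9
  H: 0 + 1(781.1) = 781.1

136 mol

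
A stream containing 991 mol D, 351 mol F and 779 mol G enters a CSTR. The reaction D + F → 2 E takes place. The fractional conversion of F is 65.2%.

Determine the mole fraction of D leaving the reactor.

F reacted = 0.652 × 351 = 228.9 mol; ν_F = −1, so ξ = 228.9/1 = 228.9 mol.
Outlet amounts (n = n₀ + ν ξ):
  D: 991 − 1(228.9) = 762.1
  F: 351 − 1(228.9) = 122.1
  E: 0 + 2(228.9) = 457.7
  G: 779 (inert)
Total out = 2121 mol; y_D = 762.1 / 2121 = 0.3593.

0.359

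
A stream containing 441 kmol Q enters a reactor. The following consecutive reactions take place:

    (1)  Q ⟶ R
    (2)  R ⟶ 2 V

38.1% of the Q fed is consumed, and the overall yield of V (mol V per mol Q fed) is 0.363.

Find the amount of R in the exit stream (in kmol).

Conversion of Q: Q consumed = 1ξ₁ = 0.381 × 441 → ξ₁ = 168 kmol.
Yield of V: 2ξ₂ / 441 = 0.363 → ξ₂ = 80.04 kmol.
Outlet amounts (n = n₀ + Σ ν·ξ):
  Q: 441 − 1(168) = 273
  R: 0 + 1(168) − 1(80.04) = 87.98
  V: 0 + 2(80.04) = 160.1

88 kmol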